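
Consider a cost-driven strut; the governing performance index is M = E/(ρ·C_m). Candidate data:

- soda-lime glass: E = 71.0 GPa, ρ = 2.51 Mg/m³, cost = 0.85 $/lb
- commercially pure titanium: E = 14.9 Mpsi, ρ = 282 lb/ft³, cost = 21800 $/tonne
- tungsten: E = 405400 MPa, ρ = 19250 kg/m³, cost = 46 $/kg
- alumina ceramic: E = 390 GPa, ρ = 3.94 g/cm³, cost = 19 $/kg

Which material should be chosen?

Convert each candidate to consistent units, then evaluate M:
  soda-lime glass: E = 71.00 GPa, ρ = 2510 kg/m³, cost = 1.874 $/kg
  commercially pure titanium: E = 102.7 GPa, ρ = 4517 kg/m³, cost = 21.80 $/kg
  tungsten: E = 405.4 GPa, ρ = 19250 kg/m³, cost = 46.00 $/kg
  alumina ceramic: E = 390.0 GPa, ρ = 3940 kg/m³, cost = 19.00 $/kg
  soda-lime glass: M = 15.1 MN·m per $
  alumina ceramic: M = 5.21 MN·m per $
  commercially pure titanium: M = 1.04 MN·m per $
  tungsten: M = 0.458 MN·m per $
Soda-lime glass ranks first.

soda-lime glass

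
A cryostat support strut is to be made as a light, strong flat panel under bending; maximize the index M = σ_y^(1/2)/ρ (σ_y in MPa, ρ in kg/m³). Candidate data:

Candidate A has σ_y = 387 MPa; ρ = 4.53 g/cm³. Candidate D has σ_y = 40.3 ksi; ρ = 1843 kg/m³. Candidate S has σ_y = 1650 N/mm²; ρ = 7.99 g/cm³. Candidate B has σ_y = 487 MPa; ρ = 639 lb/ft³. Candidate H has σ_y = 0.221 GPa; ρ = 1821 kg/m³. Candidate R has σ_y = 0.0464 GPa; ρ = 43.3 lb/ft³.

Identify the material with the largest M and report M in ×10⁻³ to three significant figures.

candidate R, M = 9.82×10⁻³

In SI units:
  candidate A: σ_y = 387.0 MPa, ρ = 4530 kg/m³
  candidate D: σ_y = 277.9 MPa, ρ = 1843 kg/m³
  candidate S: σ_y = 1650 MPa, ρ = 7990 kg/m³
  candidate B: σ_y = 487.0 MPa, ρ = 10240 kg/m³
  candidate H: σ_y = 221.0 MPa, ρ = 1821 kg/m³
  candidate R: σ_y = 46.40 MPa, ρ = 693.6 kg/m³
  candidate R: M = 9.82×10⁻³
  candidate D: M = 9.04×10⁻³
  candidate H: M = 8.16×10⁻³
  candidate S: M = 5.08×10⁻³
  candidate A: M = 4.34×10⁻³
  candidate B: M = 2.16×10⁻³
The maximum is for candidate R.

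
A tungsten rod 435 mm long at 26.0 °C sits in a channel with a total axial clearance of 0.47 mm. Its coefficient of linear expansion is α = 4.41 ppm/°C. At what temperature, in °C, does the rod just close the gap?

α·L₀·ΔT = 0.47 mm ⇒ ΔT = 0.47 / (4.41×10⁻⁶ × 435.0) = 245.0 K.
T = 26.0 + 245.0 = 271.0 °C.

271 °C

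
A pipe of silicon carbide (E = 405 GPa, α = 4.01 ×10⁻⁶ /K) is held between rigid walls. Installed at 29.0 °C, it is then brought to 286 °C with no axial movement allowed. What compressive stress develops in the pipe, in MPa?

ΔT = 257.0 K. Constrained thermal stress σ = E·α·ΔT = 405.0×10³ MPa × 4.01×10⁻⁶ × 257.0 = 417 MPa (compressive).

417 MPa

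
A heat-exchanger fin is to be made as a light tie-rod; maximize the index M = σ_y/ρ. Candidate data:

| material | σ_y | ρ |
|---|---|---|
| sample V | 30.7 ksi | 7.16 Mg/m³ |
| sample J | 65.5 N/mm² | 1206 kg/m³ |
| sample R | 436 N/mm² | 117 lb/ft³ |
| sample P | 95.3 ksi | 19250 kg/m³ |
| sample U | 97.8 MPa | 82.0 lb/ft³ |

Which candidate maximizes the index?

After converting to SI:
  sample V: σ_y = 211.7 MPa, ρ = 7160 kg/m³
  sample J: σ_y = 65.50 MPa, ρ = 1206 kg/m³
  sample R: σ_y = 436.0 MPa, ρ = 1874 kg/m³
  sample P: σ_y = 657.1 MPa, ρ = 19250 kg/m³
  sample U: σ_y = 97.80 MPa, ρ = 1314 kg/m³
  sample R: M = 233 kN·m/kg
  sample U: M = 74.5 kN·m/kg
  sample J: M = 54.3 kN·m/kg
  sample P: M = 34.1 kN·m/kg
  sample V: M = 29.6 kN·m/kg
Highest index: sample R.

sample R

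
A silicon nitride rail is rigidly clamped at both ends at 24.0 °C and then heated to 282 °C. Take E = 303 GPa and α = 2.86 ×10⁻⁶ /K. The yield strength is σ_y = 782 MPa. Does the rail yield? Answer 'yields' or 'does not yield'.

does not yield

ΔT = 258.0 K. Constrained thermal stress σ = E·α·ΔT = 303.0×10³ MPa × 2.86×10⁻⁶ × 258.0 = 224 MPa (compressive).
Compare to σ_y = 782 MPa: σ < σ_y, so it does not yield.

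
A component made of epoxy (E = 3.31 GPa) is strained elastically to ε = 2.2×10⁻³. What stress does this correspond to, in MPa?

σ = E·ε = 3310 MPa × 2.2×10⁻³ = 7.28 MPa.

7.28 MPa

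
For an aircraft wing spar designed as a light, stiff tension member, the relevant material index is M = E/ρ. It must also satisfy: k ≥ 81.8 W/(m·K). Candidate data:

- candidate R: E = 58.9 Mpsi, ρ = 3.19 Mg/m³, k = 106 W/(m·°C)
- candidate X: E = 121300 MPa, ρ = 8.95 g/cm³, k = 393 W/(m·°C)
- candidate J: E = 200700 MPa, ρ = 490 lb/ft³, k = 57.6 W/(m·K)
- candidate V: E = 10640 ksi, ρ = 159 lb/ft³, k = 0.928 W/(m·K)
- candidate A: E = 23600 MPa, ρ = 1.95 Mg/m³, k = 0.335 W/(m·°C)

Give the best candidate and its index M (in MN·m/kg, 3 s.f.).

Screen on constraints: k ≥ 81.8 W/(m·K). Survivors: candidate R, candidate X.
In SI units:
  candidate R: E = 406.1 GPa, ρ = 3190 kg/m³
  candidate X: E = 121.3 GPa, ρ = 8950 kg/m³
  candidate R: M = 127 MN·m/kg
  candidate X: M = 13.6 MN·m/kg
The maximum is for candidate R.

candidate R, M = 127 MN·m/kg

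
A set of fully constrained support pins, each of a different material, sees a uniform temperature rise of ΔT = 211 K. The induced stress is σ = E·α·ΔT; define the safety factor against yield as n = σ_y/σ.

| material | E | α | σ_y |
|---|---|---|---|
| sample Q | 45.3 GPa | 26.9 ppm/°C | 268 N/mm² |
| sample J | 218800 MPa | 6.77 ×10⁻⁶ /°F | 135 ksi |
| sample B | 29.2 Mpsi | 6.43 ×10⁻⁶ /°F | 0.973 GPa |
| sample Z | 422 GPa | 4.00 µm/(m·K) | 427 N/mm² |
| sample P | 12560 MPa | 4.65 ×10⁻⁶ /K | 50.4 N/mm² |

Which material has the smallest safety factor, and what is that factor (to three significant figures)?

sample Q, n = 1.04

With everything in SI (GPa, ×10⁻⁶/K, MPa):
  sample Q: E = 45.30, α = 26.9, σ_y = 268.0 → σ = 257 MPa, n = 1.04
  sample J: E = 218.8, α = 12.2, σ_y = 930.8 → σ = 563 MPa, n = 1.65
  sample B: E = 201.3, α = 11.6, σ_y = 973.0 → σ = 492 MPa, n = 1.98
  sample Z: E = 422.0, α = 4.00, σ_y = 427.0 → σ = 356 MPa, n = 1.20
  sample P: E = 12.56, α = 4.65, σ_y = 50.40 → σ = 12.3 MPa, n = 4.09
The minimum is sample Q at n = 1.04.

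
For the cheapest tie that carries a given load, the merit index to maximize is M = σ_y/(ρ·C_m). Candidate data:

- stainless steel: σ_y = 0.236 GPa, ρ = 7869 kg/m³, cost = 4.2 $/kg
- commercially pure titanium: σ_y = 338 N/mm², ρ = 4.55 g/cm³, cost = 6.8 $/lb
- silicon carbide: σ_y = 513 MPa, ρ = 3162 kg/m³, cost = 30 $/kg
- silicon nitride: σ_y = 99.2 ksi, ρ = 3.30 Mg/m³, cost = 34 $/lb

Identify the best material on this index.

Normalizing units and computing the index:
  stainless steel: σ_y = 236.0 MPa, ρ = 7869 kg/m³, cost = 4.200 $/kg
  commercially pure titanium: σ_y = 338.0 MPa, ρ = 4550 kg/m³, cost = 14.99 $/kg
  silicon carbide: σ_y = 513.0 MPa, ρ = 3162 kg/m³, cost = 30.00 $/kg
  silicon nitride: σ_y = 684.0 MPa, ρ = 3300 kg/m³, cost = 74.96 $/kg
  stainless steel: M = 7.14 kN·m per $
  silicon carbide: M = 5.41 kN·m per $
  commercially pure titanium: M = 4.96 kN·m per $
  silicon nitride: M = 2.77 kN·m per $
Stainless steel ranks first.

stainless steel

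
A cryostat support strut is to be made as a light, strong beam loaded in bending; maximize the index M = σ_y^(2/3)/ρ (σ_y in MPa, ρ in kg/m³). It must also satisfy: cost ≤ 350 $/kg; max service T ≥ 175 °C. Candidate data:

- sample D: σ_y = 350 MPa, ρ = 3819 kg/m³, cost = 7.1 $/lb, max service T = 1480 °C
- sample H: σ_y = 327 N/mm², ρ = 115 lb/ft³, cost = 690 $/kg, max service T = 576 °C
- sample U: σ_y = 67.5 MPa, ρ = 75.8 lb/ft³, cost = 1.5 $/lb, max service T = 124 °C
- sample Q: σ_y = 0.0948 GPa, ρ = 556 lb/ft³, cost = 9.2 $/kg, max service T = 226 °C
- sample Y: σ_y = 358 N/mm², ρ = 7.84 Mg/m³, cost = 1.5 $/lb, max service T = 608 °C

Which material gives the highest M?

sample D

Screen on constraints: cost ≤ 350 $/kg; max service T ≥ 175 °C. Survivors: sample D, sample Q, sample Y.
Putting every candidate on a common basis:
  sample D: σ_y = 350.0 MPa, ρ = 3819 kg/m³
  sample Q: σ_y = 94.80 MPa, ρ = 8906 kg/m³
  sample Y: σ_y = 358.0 MPa, ρ = 7840 kg/m³
  sample D: M = 13.0×10⁻³
  sample Y: M = 6.43×10⁻³
  sample Q: M = 2.33×10⁻³
Highest index: sample D.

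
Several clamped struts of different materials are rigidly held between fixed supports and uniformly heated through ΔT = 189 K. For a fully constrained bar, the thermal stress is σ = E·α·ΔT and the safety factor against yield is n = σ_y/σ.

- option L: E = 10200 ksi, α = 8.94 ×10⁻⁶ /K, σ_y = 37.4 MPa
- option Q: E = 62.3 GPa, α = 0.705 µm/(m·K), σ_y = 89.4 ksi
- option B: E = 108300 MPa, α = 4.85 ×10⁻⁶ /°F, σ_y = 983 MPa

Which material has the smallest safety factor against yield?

In consistent units (E in GPa, α in ×10⁻⁶/K, σ_y in MPa):
  option L: E = 70.33, α = 8.94, σ_y = 37.40 → σ = 119 MPa, n = 0.315
  option Q: E = 62.30, α = 0.705, σ_y = 616.4 → σ = 8.30 MPa, n = 74.3
  option B: E = 108.3, α = 8.73, σ_y = 983.0 → σ = 179 MPa, n = 5.50
Option L has the lowest safety factor, n = 0.315.

option L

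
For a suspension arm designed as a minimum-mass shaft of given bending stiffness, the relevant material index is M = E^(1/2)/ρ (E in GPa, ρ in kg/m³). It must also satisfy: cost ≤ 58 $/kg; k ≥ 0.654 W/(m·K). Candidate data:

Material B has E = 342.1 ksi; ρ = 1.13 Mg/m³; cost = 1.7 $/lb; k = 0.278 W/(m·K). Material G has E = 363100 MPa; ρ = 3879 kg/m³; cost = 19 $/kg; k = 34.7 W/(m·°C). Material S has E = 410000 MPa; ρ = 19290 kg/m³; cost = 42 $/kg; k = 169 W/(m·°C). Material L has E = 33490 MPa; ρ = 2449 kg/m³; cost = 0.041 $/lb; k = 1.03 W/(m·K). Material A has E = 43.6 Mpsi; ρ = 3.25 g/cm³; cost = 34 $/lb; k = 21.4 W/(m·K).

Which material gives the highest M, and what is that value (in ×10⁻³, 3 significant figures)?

material G, M = 4.91×10⁻³

Screen on constraints: cost ≤ 58 $/kg; k ≥ 0.654 W/(m·K). Survivors: material G, material S, material L.
After converting to SI:
  material G: E = 363.1 GPa, ρ = 3879 kg/m³
  material S: E = 410.0 GPa, ρ = 19290 kg/m³
  material L: E = 33.49 GPa, ρ = 2449 kg/m³
  material G: M = 4.91×10⁻³
  material L: M = 2.36×10⁻³
  material S: M = 1.05×10⁻³
Material G has the largest M.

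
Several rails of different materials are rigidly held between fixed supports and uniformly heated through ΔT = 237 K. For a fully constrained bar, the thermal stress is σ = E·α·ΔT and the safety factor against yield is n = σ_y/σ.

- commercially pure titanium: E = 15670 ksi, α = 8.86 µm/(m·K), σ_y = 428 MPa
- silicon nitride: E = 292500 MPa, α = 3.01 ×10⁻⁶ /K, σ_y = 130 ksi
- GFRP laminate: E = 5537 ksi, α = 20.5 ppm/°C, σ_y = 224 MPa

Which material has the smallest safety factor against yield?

GFRP laminate

With everything in SI (GPa, ×10⁻⁶/K, MPa):
  commercially pure titanium: E = 108.0, α = 8.86, σ_y = 428.0 → σ = 227 MPa, n = 1.89
  silicon nitride: E = 292.5, α = 3.01, σ_y = 896.3 → σ = 209 MPa, n = 4.30
  GFRP laminate: E = 38.18, α = 20.5, σ_y = 224.0 → σ = 185 MPa, n = 1.21
Smallest n: GFRP laminate with n = 1.21.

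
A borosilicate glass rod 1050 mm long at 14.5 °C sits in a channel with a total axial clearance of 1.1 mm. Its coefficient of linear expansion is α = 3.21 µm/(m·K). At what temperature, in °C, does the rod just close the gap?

α·L₀·ΔT = 1.1 mm ⇒ ΔT = 1.1 / (3.21×10⁻⁶ × 1050.0) = 326.4 K.
T = 14.5 + 326.4 = 340.9 °C.

341 °C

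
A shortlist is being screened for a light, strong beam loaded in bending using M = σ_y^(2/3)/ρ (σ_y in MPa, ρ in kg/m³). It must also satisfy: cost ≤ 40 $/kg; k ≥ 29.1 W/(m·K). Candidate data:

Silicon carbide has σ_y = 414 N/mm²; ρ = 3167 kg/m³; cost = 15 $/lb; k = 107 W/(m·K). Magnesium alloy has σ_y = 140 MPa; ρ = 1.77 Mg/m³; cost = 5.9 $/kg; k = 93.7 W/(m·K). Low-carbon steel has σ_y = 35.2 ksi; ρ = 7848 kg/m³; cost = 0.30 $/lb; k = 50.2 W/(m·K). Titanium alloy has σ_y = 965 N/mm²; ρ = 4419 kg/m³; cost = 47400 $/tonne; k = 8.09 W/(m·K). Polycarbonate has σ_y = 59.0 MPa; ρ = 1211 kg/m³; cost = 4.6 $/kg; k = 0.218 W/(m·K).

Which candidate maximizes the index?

Screen on constraints: cost ≤ 40 $/kg; k ≥ 29.1 W/(m·K). Survivors: silicon carbide, magnesium alloy, low-carbon steel.
After converting to SI:
  silicon carbide: σ_y = 414.0 MPa, ρ = 3167 kg/m³
  magnesium alloy: σ_y = 140.0 MPa, ρ = 1770 kg/m³
  low-carbon steel: σ_y = 242.7 MPa, ρ = 7848 kg/m³
  silicon carbide: M = 17.5×10⁻³
  magnesium alloy: M = 15.2×10⁻³
  low-carbon steel: M = 4.96×10⁻³
Silicon carbide has the largest M.

silicon carbide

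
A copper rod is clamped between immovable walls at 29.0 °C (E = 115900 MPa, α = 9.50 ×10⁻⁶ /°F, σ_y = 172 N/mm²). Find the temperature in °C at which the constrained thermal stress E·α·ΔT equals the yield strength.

116 °C

E = 115900 MPa = 115.9 GPa.
α = 9.50×10⁻⁶/°F × 9/5 = 17.1×10⁻⁶/K.
σ_y = 172 N/mm² = 172.0 MPa.
E·α·ΔT = 172.0 MPa ⇒ ΔT = 172.0 / (115.9×10³ × 17.1×10⁻⁶) = 86.79 K.
T = 29.0 + 86.79 = 115.8 °C.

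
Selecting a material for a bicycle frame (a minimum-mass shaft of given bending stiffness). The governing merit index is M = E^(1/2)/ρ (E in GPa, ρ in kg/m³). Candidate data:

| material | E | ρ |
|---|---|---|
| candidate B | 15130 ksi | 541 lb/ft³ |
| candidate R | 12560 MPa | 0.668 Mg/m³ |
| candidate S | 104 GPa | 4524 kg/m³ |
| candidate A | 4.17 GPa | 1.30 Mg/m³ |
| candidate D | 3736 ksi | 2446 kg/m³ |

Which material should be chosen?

candidate R

In SI units:
  candidate B: E = 104.3 GPa, ρ = 8666 kg/m³
  candidate R: E = 12.56 GPa, ρ = 668.0 kg/m³
  candidate S: E = 104.0 GPa, ρ = 4524 kg/m³
  candidate A: E = 4.170 GPa, ρ = 1300 kg/m³
  candidate D: E = 25.76 GPa, ρ = 2446 kg/m³
  candidate R: M = 5.31×10⁻³
  candidate S: M = 2.25×10⁻³
  candidate D: M = 2.07×10⁻³
  candidate A: M = 1.57×10⁻³
  candidate B: M = 1.18×10⁻³
Candidate R ranks first.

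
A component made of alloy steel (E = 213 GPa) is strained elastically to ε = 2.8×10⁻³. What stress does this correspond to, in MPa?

σ = E·ε = 213000 MPa × 2.8×10⁻³ = 596 MPa.

596 MPa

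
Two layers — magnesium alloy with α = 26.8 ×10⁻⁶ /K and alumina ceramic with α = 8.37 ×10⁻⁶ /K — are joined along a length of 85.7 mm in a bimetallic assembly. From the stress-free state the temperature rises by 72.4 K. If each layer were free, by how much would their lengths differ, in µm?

114 µm

Δα = |26.8 − 8.37|×10⁻⁶/K = 18.4×10⁻⁶/K.
ΔL_mismatch = Δα·L·ΔT = 18.4×10⁻⁶ × 85.7 mm × 72.4 K = 114 µm.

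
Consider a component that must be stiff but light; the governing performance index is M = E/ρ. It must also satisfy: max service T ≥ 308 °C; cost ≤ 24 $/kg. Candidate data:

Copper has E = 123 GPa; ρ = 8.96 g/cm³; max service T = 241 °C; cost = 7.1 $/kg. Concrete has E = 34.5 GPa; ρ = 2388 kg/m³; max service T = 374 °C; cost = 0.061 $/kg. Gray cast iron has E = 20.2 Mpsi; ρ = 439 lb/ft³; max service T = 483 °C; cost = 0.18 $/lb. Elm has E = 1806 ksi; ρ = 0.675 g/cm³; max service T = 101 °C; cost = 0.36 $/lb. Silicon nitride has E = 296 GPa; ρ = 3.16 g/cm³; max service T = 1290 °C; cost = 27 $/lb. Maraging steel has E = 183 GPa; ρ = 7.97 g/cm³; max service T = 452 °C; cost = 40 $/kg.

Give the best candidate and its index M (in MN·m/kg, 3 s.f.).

gray cast iron, M = 19.8 MN·m/kg

Screen on constraints: max service T ≥ 308 °C; cost ≤ 24 $/kg. Survivors: concrete, gray cast iron.
In SI units:
  concrete: E = 34.50 GPa, ρ = 2388 kg/m³
  gray cast iron: E = 139.3 GPa, ρ = 7032 kg/m³
  gray cast iron: M = 19.8 MN·m/kg
  concrete: M = 14.4 MN·m/kg
The maximum is for gray cast iron.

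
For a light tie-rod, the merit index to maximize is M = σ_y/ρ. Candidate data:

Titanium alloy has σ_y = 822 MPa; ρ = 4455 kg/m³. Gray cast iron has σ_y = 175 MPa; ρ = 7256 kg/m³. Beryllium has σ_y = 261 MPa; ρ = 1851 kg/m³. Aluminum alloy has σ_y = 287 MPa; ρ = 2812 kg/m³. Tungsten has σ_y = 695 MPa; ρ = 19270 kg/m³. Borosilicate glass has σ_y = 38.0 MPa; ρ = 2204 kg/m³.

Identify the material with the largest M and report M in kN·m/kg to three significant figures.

titanium alloy, M = 185 kN·m/kg

Evaluate M for each candidate:
  titanium alloy: M = 185 kN·m/kg
  beryllium: M = 141 kN·m/kg
  aluminum alloy: M = 102 kN·m/kg
  tungsten: M = 36.1 kN·m/kg
  gray cast iron: M = 24.1 kN·m/kg
  borosilicate glass: M = 17.2 kN·m/kg
The maximum is for titanium alloy.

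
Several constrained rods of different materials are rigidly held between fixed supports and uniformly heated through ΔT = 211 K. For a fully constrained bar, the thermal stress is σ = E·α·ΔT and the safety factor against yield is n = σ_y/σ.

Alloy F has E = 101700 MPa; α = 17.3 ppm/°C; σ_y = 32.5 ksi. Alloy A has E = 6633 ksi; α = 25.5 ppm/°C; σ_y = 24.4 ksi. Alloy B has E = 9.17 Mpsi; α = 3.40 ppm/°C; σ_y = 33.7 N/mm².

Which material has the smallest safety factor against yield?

Converting E to GPa, α to ×10⁻⁶/K, σ_y to MPa, then σ and n for each:
  alloy F: E = 101.7, α = 17.3, σ_y = 224.1 → σ = 371 MPa, n = 0.604
  alloy A: E = 45.73, α = 25.5, σ_y = 168.2 → σ = 246 MPa, n = 0.684
  alloy B: E = 63.22, α = 3.40, σ_y = 33.70 → σ = 45.4 MPa, n = 0.743
Smallest n: alloy F with n = 0.604.

alloy F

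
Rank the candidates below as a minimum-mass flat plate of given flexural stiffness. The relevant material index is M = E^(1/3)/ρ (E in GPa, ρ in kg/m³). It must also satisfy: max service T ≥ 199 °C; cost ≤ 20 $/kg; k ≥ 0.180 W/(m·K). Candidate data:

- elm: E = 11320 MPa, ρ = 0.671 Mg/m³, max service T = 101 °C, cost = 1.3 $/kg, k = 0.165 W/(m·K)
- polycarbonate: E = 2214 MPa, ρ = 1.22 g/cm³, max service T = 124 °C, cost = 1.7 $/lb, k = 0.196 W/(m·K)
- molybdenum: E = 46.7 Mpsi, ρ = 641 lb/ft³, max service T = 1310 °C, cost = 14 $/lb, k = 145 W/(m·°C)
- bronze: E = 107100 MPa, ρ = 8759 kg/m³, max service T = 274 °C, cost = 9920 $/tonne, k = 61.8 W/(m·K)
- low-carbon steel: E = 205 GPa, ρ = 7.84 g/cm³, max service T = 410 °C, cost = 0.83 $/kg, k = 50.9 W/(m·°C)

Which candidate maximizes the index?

low-carbon steel

Screen on constraints: max service T ≥ 199 °C; cost ≤ 20 $/kg; k ≥ 0.180 W/(m·K). Survivors: bronze, low-carbon steel.
In SI units:
  bronze: E = 107.1 GPa, ρ = 8759 kg/m³
  low-carbon steel: E = 205.0 GPa, ρ = 7840 kg/m³
  low-carbon steel: M = 0.752×10⁻³
  bronze: M = 0.542×10⁻³
Highest index: low-carbon steel.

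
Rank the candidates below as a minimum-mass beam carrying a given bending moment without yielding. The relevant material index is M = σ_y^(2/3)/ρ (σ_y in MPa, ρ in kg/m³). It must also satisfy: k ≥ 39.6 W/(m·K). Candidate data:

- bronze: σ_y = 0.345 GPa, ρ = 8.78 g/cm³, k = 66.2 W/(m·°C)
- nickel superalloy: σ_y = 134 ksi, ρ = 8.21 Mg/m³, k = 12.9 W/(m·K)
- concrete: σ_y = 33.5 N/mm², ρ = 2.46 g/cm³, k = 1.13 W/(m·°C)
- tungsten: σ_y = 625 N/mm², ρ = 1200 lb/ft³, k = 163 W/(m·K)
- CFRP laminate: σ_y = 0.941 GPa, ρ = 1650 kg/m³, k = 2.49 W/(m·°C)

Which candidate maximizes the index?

bronze

Screen on constraints: k ≥ 39.6 W/(m·K). Survivors: bronze, tungsten.
In SI units:
  bronze: σ_y = 345.0 MPa, ρ = 8780 kg/m³
  tungsten: σ_y = 625.0 MPa, ρ = 19220 kg/m³
  bronze: M = 5.60×10⁻³
  tungsten: M = 3.80×10⁻³
Highest index: bronze.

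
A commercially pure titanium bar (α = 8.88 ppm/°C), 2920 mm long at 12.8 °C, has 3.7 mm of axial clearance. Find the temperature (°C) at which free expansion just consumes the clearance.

α·L₀·ΔT = 3.7 mm ⇒ ΔT = 3.7 / (8.88×10⁻⁶ × 2920.0) = 142.7 K.
T = 12.8 + 142.7 = 155.5 °C.

155 °C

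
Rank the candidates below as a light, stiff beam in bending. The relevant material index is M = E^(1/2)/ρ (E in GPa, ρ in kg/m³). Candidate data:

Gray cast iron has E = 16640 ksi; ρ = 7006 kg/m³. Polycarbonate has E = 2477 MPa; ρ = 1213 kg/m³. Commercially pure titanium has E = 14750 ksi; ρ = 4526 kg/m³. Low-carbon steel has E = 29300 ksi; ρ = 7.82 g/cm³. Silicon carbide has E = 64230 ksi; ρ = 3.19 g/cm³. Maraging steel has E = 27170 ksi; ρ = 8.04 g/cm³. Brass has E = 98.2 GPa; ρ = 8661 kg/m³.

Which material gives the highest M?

Normalizing units and computing the index:
  gray cast iron: E = 114.7 GPa, ρ = 7006 kg/m³
  polycarbonate: E = 2.477 GPa, ρ = 1213 kg/m³
  commercially pure titanium: E = 101.7 GPa, ρ = 4526 kg/m³
  low-carbon steel: E = 202.0 GPa, ρ = 7820 kg/m³
  silicon carbide: E = 442.9 GPa, ρ = 3190 kg/m³
  maraging steel: E = 187.3 GPa, ρ = 8040 kg/m³
  brass: E = 98.20 GPa, ρ = 8661 kg/m³
  silicon carbide: M = 6.60×10⁻³
  commercially pure titanium: M = 2.23×10⁻³
  low-carbon steel: M = 1.82×10⁻³
  maraging steel: M = 1.70×10⁻³
  gray cast iron: M = 1.53×10⁻³
  polycarbonate: M = 1.30×10⁻³
  brass: M = 1.14×10⁻³
The maximum is for silicon carbide.

silicon carbide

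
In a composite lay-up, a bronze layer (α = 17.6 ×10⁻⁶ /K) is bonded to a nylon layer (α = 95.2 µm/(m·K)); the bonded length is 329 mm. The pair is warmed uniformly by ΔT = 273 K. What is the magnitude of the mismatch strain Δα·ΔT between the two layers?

Δα = |17.6 − 95.2|×10⁻⁶/K = 77.6×10⁻⁶/K.
Mismatch strain = Δα·ΔT = 77.6×10⁻⁶ × 273.0 = 0.0212.

0.0212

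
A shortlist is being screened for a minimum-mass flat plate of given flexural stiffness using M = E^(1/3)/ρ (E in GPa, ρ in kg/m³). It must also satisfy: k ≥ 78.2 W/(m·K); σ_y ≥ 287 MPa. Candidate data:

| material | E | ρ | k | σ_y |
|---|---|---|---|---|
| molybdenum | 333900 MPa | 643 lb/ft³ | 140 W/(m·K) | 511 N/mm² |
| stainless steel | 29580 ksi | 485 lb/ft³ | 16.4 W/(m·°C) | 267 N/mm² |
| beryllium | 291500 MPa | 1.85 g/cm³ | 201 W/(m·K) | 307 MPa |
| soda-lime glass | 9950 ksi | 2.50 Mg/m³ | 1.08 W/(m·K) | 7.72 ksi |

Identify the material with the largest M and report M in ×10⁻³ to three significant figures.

beryllium, M = 3.58×10⁻³

Screen on constraints: k ≥ 78.2 W/(m·K); σ_y ≥ 287 MPa. Survivors: molybdenum, beryllium.
In SI units:
  molybdenum: E = 333.9 GPa, ρ = 10300 kg/m³
  beryllium: E = 291.5 GPa, ρ = 1850 kg/m³
  beryllium: M = 3.58×10⁻³
  molybdenum: M = 0.674×10⁻³
The maximum is for beryllium.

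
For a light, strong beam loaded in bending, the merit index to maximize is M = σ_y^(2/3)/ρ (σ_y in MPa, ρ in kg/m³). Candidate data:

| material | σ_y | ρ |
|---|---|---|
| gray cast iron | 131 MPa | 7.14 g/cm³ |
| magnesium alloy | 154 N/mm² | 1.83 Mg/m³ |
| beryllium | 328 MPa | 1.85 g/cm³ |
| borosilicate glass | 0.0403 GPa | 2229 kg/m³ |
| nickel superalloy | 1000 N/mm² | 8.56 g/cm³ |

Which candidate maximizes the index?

beryllium

In SI units:
  gray cast iron: σ_y = 131.0 MPa, ρ = 7140 kg/m³
  magnesium alloy: σ_y = 154.0 MPa, ρ = 1830 kg/m³
  beryllium: σ_y = 328.0 MPa, ρ = 1850 kg/m³
  borosilicate glass: σ_y = 40.30 MPa, ρ = 2229 kg/m³
  nickel superalloy: σ_y = 1000 MPa, ρ = 8560 kg/m³
  beryllium: M = 25.7×10⁻³
  magnesium alloy: M = 15.7×10⁻³
  nickel superalloy: M = 11.7×10⁻³
  borosilicate glass: M = 5.27×10⁻³
  gray cast iron: M = 3.61×10⁻³
Beryllium ranks first.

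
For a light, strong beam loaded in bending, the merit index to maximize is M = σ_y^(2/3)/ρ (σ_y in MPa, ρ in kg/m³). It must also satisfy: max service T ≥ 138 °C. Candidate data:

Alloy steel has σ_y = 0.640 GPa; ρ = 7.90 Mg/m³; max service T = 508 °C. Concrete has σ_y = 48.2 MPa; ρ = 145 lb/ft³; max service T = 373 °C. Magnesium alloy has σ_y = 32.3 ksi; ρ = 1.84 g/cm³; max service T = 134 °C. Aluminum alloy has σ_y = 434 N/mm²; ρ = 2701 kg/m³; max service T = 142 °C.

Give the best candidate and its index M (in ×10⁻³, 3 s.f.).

aluminum alloy, M = 21.2×10⁻³

Screen on constraints: max service T ≥ 138 °C. Survivors: alloy steel, concrete, aluminum alloy.
After converting to SI:
  alloy steel: σ_y = 640.0 MPa, ρ = 7900 kg/m³
  concrete: σ_y = 48.20 MPa, ρ = 2323 kg/m³
  aluminum alloy: σ_y = 434.0 MPa, ρ = 2701 kg/m³
  aluminum alloy: M = 21.2×10⁻³
  alloy steel: M = 9.40×10⁻³
  concrete: M = 5.70×10⁻³
Aluminum alloy ranks first.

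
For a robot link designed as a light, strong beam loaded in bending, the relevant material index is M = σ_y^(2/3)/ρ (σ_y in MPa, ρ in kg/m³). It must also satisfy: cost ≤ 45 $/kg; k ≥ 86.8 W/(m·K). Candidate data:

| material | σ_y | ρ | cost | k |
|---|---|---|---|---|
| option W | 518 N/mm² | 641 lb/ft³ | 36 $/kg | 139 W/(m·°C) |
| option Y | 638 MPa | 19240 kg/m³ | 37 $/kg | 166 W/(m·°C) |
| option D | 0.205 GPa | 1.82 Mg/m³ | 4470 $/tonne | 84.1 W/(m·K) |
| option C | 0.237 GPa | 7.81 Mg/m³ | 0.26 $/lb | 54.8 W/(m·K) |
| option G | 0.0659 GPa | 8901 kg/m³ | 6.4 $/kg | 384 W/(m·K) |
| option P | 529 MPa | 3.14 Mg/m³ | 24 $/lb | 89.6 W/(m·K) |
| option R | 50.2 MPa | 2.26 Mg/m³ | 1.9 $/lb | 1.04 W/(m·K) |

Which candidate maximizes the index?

option W

Screen on constraints: cost ≤ 45 $/kg; k ≥ 86.8 W/(m·K). Survivors: option W, option Y, option G.
After converting to SI:
  option W: σ_y = 518.0 MPa, ρ = 10270 kg/m³
  option Y: σ_y = 638.0 MPa, ρ = 19240 kg/m³
  option G: σ_y = 65.90 MPa, ρ = 8901 kg/m³
  option W: M = 6.28×10⁻³
  option Y: M = 3.85×10⁻³
  option G: M = 1.83×10⁻³
The maximum is for option W.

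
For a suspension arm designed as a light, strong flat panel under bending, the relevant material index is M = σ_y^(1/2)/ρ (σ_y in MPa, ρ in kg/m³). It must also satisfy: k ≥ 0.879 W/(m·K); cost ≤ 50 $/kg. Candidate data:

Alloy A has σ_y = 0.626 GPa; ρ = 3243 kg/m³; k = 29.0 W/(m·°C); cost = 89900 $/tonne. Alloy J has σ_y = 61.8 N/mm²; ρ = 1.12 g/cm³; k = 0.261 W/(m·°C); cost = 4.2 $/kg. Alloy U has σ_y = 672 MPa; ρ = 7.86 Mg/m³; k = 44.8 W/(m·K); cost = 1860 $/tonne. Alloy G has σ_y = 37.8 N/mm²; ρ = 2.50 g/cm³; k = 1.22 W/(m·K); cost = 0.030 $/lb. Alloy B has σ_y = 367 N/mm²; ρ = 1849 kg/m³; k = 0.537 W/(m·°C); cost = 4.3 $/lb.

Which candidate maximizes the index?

alloy U

Screen on constraints: k ≥ 0.879 W/(m·K); cost ≤ 50 $/kg. Survivors: alloy U, alloy G.
In SI units:
  alloy U: σ_y = 672.0 MPa, ρ = 7860 kg/m³
  alloy G: σ_y = 37.80 MPa, ρ = 2500 kg/m³
  alloy U: M = 3.30×10⁻³
  alloy G: M = 2.46×10⁻³
Alloy U ranks first.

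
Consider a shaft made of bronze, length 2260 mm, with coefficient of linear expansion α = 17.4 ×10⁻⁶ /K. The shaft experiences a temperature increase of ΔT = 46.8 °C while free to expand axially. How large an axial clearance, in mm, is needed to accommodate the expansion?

ΔL = α·L₀·ΔT = 17.4×10⁻⁶ × 2260 mm × 46.80 K = 1.84 mm.

1.84 mm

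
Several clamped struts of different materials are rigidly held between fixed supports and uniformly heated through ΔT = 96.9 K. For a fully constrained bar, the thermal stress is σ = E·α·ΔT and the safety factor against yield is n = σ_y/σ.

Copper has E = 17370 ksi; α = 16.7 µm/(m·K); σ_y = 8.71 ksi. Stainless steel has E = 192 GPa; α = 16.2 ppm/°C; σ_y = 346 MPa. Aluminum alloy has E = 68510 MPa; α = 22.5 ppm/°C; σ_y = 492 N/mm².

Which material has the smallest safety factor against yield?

In consistent units (E in GPa, α in ×10⁻⁶/K, σ_y in MPa):
  copper: E = 119.8, α = 16.7, σ_y = 60.05 → σ = 194 MPa, n = 0.310
  stainless steel: E = 192.0, α = 16.2, σ_y = 346.0 → σ = 301 MPa, n = 1.15
  aluminum alloy: E = 68.51, α = 22.5, σ_y = 492.0 → σ = 149 MPa, n = 3.29
The minimum is copper at n = 0.310.

copper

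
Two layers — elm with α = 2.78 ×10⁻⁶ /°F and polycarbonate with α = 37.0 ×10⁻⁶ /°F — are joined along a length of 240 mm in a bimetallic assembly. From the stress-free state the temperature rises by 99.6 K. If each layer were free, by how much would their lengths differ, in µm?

1470 µm

elm: α = 2.78×10⁻⁶/°F × 9/5 = 5.00×10⁻⁶/K.
polycarbonate: α = 37.0×10⁻⁶/°F × 9/5 = 66.6×10⁻⁶/K.
Δα = |5.00 − 66.6|×10⁻⁶/K = 61.6×10⁻⁶/K.
ΔL_mismatch = Δα·L·ΔT = 61.6×10⁻⁶ × 240.0 mm × 99.6 K = 1470 µm.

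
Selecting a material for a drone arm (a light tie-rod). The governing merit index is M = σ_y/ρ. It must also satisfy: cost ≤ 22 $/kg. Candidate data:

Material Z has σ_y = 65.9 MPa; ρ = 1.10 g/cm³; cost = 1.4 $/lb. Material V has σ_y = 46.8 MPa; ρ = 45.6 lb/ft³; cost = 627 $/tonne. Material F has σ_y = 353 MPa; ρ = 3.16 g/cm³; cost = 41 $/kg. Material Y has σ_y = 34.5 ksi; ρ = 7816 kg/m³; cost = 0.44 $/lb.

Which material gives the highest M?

Screen on constraints: cost ≤ 22 $/kg. Survivors: material Z, material V, material Y.
Putting every candidate on a common basis:
  material Z: σ_y = 65.90 MPa, ρ = 1100 kg/m³
  material V: σ_y = 46.80 MPa, ρ = 730.4 kg/m³
  material Y: σ_y = 237.9 MPa, ρ = 7816 kg/m³
  material V: M = 64.1 kN·m/kg
  material Z: M = 59.9 kN·m/kg
  material Y: M = 30.4 kN·m/kg
Material V ranks first.

material V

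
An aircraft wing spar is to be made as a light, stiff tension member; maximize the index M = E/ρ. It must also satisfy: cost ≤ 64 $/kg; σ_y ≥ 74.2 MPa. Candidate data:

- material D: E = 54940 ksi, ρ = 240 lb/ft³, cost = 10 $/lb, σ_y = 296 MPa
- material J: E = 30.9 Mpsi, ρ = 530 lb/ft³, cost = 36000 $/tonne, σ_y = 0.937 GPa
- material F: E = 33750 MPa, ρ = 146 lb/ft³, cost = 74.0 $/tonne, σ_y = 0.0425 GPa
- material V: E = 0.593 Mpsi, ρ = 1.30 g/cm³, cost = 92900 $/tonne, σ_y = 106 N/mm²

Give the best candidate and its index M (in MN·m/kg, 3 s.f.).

material D, M = 98.5 MN·m/kg

Screen on constraints: cost ≤ 64 $/kg; σ_y ≥ 74.2 MPa. Survivors: material D, material J.
In SI units:
  material D: E = 378.8 GPa, ρ = 3844 kg/m³
  material J: E = 213.0 GPa, ρ = 8490 kg/m³
  material D: M = 98.5 MN·m/kg
  material J: M = 25.1 MN·m/kg
Material D ranks first.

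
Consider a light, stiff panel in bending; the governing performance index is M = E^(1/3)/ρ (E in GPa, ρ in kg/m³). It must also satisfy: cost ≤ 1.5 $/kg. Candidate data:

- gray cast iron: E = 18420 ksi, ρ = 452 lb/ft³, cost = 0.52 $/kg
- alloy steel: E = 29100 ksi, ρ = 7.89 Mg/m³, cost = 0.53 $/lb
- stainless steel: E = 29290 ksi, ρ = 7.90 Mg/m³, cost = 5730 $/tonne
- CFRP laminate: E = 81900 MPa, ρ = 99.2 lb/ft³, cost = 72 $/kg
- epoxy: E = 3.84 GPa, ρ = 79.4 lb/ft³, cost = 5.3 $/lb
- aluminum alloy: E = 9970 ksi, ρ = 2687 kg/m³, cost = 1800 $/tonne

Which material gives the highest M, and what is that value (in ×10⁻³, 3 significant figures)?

alloy steel, M = 0.742×10⁻³

Screen on constraints: cost ≤ 1.5 $/kg. Survivors: gray cast iron, alloy steel.
Putting every candidate on a common basis:
  gray cast iron: E = 127.0 GPa, ρ = 7240 kg/m³
  alloy steel: E = 200.6 GPa, ρ = 7890 kg/m³
  alloy steel: M = 0.742×10⁻³
  gray cast iron: M = 0.694×10⁻³
The maximum is for alloy steel.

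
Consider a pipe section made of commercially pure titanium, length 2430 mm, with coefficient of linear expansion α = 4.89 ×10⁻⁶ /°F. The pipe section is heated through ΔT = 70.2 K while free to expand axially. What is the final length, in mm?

2431.5 mm

Convert α: 4.89×10⁻⁶/°F × (9/5) = 8.80×10⁻⁶/K.
ΔL = α·L₀·ΔT = 8.80×10⁻⁶ × 2430 mm × 70.20 K = 1.50 mm.
L = L₀ + ΔL = 2430 + 1.50 = 2431.5 mm.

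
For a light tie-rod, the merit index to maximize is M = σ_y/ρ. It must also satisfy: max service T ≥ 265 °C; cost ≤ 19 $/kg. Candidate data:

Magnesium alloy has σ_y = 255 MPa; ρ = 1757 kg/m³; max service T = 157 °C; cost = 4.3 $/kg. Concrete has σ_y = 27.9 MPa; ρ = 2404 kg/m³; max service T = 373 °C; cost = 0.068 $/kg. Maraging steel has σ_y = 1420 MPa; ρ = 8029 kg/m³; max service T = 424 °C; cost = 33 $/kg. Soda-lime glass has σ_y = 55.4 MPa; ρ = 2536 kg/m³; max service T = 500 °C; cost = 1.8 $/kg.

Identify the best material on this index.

Screen on constraints: max service T ≥ 265 °C; cost ≤ 19 $/kg. Survivors: concrete, soda-lime glass.
Evaluate M for each candidate:
  soda-lime glass: M = 21.8 kN·m/kg
  concrete: M = 11.6 kN·m/kg
The maximum is for soda-lime glass.

soda-lime glass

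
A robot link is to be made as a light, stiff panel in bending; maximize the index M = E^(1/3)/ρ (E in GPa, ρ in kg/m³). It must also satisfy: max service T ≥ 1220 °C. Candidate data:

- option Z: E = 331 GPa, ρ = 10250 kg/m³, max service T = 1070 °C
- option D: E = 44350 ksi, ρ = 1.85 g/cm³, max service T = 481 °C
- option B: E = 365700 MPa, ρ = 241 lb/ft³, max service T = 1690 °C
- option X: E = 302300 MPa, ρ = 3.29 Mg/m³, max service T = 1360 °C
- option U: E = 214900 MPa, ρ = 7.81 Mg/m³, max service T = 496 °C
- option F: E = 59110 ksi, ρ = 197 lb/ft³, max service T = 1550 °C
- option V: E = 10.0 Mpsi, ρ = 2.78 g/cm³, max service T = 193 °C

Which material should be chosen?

Screen on constraints: max service T ≥ 1220 °C. Survivors: option B, option X, option F.
Putting every candidate on a common basis:
  option B: E = 365.7 GPa, ρ = 3860 kg/m³
  option X: E = 302.3 GPa, ρ = 3290 kg/m³
  option F: E = 407.5 GPa, ρ = 3156 kg/m³
  option F: M = 2.35×10⁻³
  option X: M = 2.04×10⁻³
  option B: M = 1.85×10⁻³
Option F ranks first.

option F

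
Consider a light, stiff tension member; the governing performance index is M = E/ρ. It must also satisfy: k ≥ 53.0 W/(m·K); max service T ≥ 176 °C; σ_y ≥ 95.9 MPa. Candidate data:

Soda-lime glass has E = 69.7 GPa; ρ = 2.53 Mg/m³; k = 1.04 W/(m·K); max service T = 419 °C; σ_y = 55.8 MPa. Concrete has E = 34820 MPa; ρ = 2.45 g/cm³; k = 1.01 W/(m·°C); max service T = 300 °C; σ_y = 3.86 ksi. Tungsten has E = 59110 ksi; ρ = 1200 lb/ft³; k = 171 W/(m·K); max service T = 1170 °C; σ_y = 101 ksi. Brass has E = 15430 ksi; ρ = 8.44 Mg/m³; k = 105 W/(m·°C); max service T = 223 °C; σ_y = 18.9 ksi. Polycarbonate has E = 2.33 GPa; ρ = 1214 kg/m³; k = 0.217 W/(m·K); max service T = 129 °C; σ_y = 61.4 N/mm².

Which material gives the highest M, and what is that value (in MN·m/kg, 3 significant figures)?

tungsten, M = 21.2 MN·m/kg

Screen on constraints: k ≥ 53.0 W/(m·K); max service T ≥ 176 °C; σ_y ≥ 95.9 MPa. Survivors: tungsten, brass.
Convert each candidate to consistent units, then evaluate M:
  tungsten: E = 407.5 GPa, ρ = 19220 kg/m³
  brass: E = 106.4 GPa, ρ = 8440 kg/m³
  tungsten: M = 21.2 MN·m/kg
  brass: M = 12.6 MN·m/kg
The maximum is for tungsten.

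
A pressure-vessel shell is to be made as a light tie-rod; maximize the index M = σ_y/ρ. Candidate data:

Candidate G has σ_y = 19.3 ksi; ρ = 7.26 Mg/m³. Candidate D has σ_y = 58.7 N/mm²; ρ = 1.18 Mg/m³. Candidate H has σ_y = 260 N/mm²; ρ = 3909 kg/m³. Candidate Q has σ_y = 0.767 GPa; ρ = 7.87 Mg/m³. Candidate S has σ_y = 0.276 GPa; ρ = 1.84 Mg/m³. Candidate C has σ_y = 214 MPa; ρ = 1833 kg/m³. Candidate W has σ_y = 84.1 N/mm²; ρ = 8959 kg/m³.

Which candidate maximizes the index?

Convert each candidate to consistent units, then evaluate M:
  candidate G: σ_y = 133.1 MPa, ρ = 7260 kg/m³
  candidate D: σ_y = 58.70 MPa, ρ = 1180 kg/m³
  candidate H: σ_y = 260.0 MPa, ρ = 3909 kg/m³
  candidate Q: σ_y = 767.0 MPa, ρ = 7870 kg/m³
  candidate S: σ_y = 276.0 MPa, ρ = 1840 kg/m³
  candidate C: σ_y = 214.0 MPa, ρ = 1833 kg/m³
  candidate W: σ_y = 84.10 MPa, ρ = 8959 kg/m³
  candidate S: M = 150 kN·m/kg
  candidate C: M = 117 kN·m/kg
  candidate Q: M = 97.5 kN·m/kg
  candidate H: M = 66.5 kN·m/kg
  candidate D: M = 49.7 kN·m/kg
  candidate G: M = 18.3 kN·m/kg
  candidate W: M = 9.39 kN·m/kg
Candidate S ranks first.

candidate S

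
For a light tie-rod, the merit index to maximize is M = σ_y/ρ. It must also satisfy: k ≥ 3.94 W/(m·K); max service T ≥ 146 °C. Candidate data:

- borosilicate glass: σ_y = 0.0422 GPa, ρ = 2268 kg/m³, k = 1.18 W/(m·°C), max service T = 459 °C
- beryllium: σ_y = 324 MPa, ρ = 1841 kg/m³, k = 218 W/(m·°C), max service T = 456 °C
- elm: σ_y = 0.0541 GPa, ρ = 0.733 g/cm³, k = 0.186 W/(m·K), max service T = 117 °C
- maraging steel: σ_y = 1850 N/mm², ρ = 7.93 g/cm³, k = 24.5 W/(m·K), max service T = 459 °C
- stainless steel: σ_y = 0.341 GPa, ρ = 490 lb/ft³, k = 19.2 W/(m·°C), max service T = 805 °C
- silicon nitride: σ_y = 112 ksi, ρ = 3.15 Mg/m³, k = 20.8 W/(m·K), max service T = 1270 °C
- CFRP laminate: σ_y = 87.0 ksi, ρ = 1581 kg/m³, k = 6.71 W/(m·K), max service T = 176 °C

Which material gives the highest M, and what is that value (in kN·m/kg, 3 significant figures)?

Screen on constraints: k ≥ 3.94 W/(m·K); max service T ≥ 146 °C. Survivors: beryllium, maraging steel, stainless steel, silicon nitride, CFRP laminate.
Convert each candidate to consistent units, then evaluate M:
  beryllium: σ_y = 324.0 MPa, ρ = 1841 kg/m³
  maraging steel: σ_y = 1850 MPa, ρ = 7930 kg/m³
  stainless steel: σ_y = 341.0 MPa, ρ = 7849 kg/m³
  silicon nitride: σ_y = 772.2 MPa, ρ = 3150 kg/m³
  CFRP laminate: σ_y = 599.8 MPa, ρ = 1581 kg/m³
  CFRP laminate: M = 379 kN·m/kg
  silicon nitride: M = 245 kN·m/kg
  maraging steel: M = 233 kN·m/kg
  beryllium: M = 176 kN·m/kg
  stainless steel: M = 43.4 kN·m/kg
The maximum is for CFRP laminate.

CFRP laminate, M = 379 kN·m/kg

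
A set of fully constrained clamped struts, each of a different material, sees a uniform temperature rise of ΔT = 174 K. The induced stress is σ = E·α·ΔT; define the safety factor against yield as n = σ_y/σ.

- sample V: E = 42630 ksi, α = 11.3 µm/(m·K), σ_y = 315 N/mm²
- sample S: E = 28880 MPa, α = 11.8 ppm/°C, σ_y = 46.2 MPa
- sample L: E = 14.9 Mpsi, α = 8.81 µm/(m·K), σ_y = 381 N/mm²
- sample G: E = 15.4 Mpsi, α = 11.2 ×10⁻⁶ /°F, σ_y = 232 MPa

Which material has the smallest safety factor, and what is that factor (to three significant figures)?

sample V, n = 0.545

With everything in SI (GPa, ×10⁻⁶/K, MPa):
  sample V: E = 293.9, α = 11.3, σ_y = 315.0 → σ = 578 MPa, n = 0.545
  sample S: E = 28.88, α = 11.8, σ_y = 46.20 → σ = 59.3 MPa, n = 0.779
  sample L: E = 102.7, α = 8.81, σ_y = 381.0 → σ = 157 MPa, n = 2.42
  sample G: E = 106.2, α = 20.2, σ_y = 232.0 → σ = 372 MPa, n = 0.623
Sample V has the lowest safety factor, n = 0.545.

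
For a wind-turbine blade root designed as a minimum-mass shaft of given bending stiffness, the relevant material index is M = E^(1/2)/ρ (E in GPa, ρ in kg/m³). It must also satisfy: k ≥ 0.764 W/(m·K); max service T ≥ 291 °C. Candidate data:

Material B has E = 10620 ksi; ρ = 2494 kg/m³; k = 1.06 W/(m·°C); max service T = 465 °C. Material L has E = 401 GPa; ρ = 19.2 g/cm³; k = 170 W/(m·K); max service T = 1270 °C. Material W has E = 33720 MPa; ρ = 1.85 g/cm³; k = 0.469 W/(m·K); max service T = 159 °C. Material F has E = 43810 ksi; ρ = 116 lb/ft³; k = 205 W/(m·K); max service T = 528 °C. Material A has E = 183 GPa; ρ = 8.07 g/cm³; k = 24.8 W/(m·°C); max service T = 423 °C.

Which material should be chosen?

material F

Screen on constraints: k ≥ 0.764 W/(m·K); max service T ≥ 291 °C. Survivors: material B, material L, material F, material A.
Putting every candidate on a common basis:
  material B: E = 73.22 GPa, ρ = 2494 kg/m³
  material L: E = 401.0 GPa, ρ = 19200 kg/m³
  material F: E = 302.1 GPa, ρ = 1858 kg/m³
  material A: E = 183.0 GPa, ρ = 8070 kg/m³
  material F: M = 9.35×10⁻³
  material B: M = 3.43×10⁻³
  material A: M = 1.68×10⁻³
  material L: M = 1.04×10⁻³
Highest index: material F.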